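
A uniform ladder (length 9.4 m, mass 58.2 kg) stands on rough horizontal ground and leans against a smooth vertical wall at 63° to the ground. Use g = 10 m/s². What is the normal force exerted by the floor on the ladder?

N_floor ≈ 582 N

ΣF_y = 0: N_floor = 58.2×10 = 582 N.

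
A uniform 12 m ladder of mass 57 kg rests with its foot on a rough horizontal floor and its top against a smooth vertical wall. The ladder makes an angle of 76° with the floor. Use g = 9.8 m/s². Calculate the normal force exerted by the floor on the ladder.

N_floor ≈ 559 N

ΣF_y = 0: N_floor = 57×9.8 = 558.6 N.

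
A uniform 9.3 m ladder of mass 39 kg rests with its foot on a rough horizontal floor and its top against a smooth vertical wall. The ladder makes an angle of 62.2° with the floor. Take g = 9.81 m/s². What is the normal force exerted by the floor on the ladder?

ΣF_y = 0: N_floor = 39×9.81 = 382.59 N.

N_floor ≈ 383 N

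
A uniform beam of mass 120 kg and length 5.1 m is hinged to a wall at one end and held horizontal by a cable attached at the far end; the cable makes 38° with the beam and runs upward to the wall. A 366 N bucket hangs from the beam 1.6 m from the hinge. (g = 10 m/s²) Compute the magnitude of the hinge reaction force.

Take torques about the hinge: T sin 38° · 5.1 = 120×10×2.55 + 366×1.6 = 3645.6 N·m.
So T = 3645.6 / (0.6157 × 5.1) = 1161.1 N.
ΣF_x = 0: H_x = T cos 38° = 914.93 N.
ΣF_y = 0: H_y = (120×10 + 366) − T sin 38° = 1566 − 714.82 = 851.18 N.
|H| = √(H_x² + H_y²) = √((914.93)² + (851.18)²) = 1249.6 N.

|H| ≈ 1250 N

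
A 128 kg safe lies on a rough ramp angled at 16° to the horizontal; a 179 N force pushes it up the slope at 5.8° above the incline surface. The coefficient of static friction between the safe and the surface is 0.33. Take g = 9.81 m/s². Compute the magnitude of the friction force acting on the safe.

f ≈ 168 N

Axes along / perpendicular to the incline. W sin 16° = 346.1 N down-slope; W cos 16° = 1207 N into the surface.
Perpendicular: N = W cos 16° − P sin 5.8° = 1207 − 18.09 = 1189 N.
Along incline: P cos 5.8° + f = W sin 16° (friction acts up-slope) → f = 346.1 − 178.1 = 168 N.
|f| = 168 N ≤ μN = 392.4 N, so the safe is indeed static.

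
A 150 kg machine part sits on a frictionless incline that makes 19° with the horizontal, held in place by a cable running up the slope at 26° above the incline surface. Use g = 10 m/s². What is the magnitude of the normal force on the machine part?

N ≈ 1180 N

Take axes along and perpendicular to the incline. Weight components: W sin 19° = 488.4 N down-slope, W cos 19° = 1418 N into the surface.
Along incline: T cos 26° = W sin 19° → T = 543.3 N.
Perpendicular: N = W cos 19° − T sin 26° = 1180 N.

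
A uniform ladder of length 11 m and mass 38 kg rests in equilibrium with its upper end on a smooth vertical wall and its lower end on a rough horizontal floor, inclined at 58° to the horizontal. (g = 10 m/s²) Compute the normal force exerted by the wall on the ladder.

N_wall ≈ 119 N

Torques about the foot: N_wall · 11 sin 58° = 38×10×5.5 cos 58° → N_wall = 118.73 N.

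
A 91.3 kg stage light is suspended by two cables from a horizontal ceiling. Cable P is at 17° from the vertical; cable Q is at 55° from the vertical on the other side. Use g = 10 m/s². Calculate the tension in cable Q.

Angles from the horizontal: cable P is 90° − 17° = 73°, cable Q is 90° − 55° = 35°.
Weight W = 91.3 × 10 = 913 N acts straight down.
Horizontal: T_P cos 73° = T_Q cos 35°  →  T_P = 2.802 T_Q.
Vertical: T_P sin 73° + T_Q sin 35° = 913.
Substituting the horizontal relation into the vertical equation gives 3.253 T_Q = 913, so T_Q = 280.7 N.

T_Q ≈ 281 N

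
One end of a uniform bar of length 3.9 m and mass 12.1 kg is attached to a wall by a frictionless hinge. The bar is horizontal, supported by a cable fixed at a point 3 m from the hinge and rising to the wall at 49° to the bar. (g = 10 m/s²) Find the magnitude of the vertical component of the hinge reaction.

Take torques about the hinge: T sin 49° · 3 = 12.1×10×1.95 = 235.95 N·m.
So T = 235.95 / (0.7547 × 3) = 104.21 N.
ΣF_y = 0: H_y = (12.1×10) − T sin 49° = 121 − 78.65 = 42.35 N.

|H_y| ≈ 42.3 N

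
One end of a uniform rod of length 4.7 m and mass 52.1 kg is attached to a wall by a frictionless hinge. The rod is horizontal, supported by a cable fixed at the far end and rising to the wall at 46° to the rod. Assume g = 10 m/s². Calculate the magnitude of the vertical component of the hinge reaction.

Take torques about the hinge: T sin 46° · 4.7 = 52.1×10×2.35 = 1224.4 N·m.
So T = 1224.4 / (0.7193 × 4.7) = 362.14 N.
ΣF_y = 0: H_y = (52.1×10) − T sin 46° = 521 − 260.5 = 260.5 N.

|H_y| ≈ 260 N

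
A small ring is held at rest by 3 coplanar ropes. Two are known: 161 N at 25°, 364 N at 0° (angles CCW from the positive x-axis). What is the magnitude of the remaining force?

F ≈ 514 N

Sum the known components: ΣF_x = 509.9 N, ΣF_y = 68.04 N.
For equilibrium the remaining force must supply (−ΣF_x, −ΣF_y) = (-509.9, -68.04) N.
Magnitude = √((-509.9)² + (-68.04)²) = 514.4 N; direction = atan2(-68.04, -509.9) = 187.6°.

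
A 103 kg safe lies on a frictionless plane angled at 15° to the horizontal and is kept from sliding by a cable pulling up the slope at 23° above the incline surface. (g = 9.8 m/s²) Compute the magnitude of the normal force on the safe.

Take axes along and perpendicular to the incline. Weight components: W sin 15° = 261.3 N down-slope, W cos 15° = 975 N into the surface.
Along incline: T cos 23° = W sin 15° → T = 283.8 N.
Perpendicular: N = W cos 15° − T sin 23° = 864.1 N.

N ≈ 864 N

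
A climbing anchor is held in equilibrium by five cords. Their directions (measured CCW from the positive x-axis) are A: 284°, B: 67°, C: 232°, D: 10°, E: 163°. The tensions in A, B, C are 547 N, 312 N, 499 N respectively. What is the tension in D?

T_D ≈ 1380 N

Resolve: ΣF_x = 547 cos 284° + 312 cos 67° + 499 cos 232° + T_D cos 10° + T_E cos 163° = 0.
        ΣF_y = 547 sin 284° + 312 sin 67° + 499 sin 232° + T_D sin 10° + T_E sin 163° = 0.
The known terms sum to (-52.98, -636.8) N, so 0.9848 T_D − 0.9563 T_E = 52.98 and 0.1736 T_D + 0.2924 T_E = 636.8.
Solving simultaneously: T_D = 1375 N, T_E = 1361 N.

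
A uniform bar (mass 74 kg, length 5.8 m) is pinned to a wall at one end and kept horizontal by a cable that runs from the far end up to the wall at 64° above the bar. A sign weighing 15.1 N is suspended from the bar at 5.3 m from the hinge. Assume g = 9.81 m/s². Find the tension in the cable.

Take torques about the hinge: T sin 64° · 5.8 = 74×9.81×2.9 + 15.1×5.3 = 2185.3 N·m.
So T = 2185.3 / (0.8988 × 5.8) = 419.19 N.

T ≈ 419 N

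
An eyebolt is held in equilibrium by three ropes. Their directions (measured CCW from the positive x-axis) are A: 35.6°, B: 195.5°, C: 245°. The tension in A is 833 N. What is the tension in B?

T_B ≈ 538 N

Resolve: ΣF_x = 833 cos 35.6° + T_B cos 195.5° + T_C cos 245° = 0.
        ΣF_y = 833 sin 35.6° + T_B sin 195.5° + T_C sin 245° = 0.
The known terms sum to (677.3, 484.9) N, so -0.9636 T_B − 0.4226 T_C = -677.3 and -0.2672 T_B − 0.9063 T_C = -484.9.
Solving simultaneously: T_B = 537.8 N, T_C = 376.5 N.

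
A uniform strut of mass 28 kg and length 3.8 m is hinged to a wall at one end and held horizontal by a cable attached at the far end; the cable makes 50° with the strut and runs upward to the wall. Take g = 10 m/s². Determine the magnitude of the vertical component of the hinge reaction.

Take torques about the hinge: T sin 50° · 3.8 = 28×10×1.9 = 532 N·m.
So T = 532 / (0.7660 × 3.8) = 182.76 N.
ΣF_y = 0: H_y = (28×10) − T sin 50° = 280 − 140 = 140 N.

|H_y| ≈ 140 N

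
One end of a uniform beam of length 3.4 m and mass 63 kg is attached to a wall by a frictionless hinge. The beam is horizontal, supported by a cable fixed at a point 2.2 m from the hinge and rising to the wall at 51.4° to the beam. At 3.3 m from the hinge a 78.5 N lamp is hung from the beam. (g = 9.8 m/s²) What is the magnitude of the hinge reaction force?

|H| ≈ 485 N

Take torques about the hinge: T sin 51.4° · 2.2 = 63×9.8×1.7 + 78.5×3.3 = 1308.6 N·m.
So T = 1308.6 / (0.7815 × 2.2) = 761.12 N.
ΣF_x = 0: H_x = T cos 51.4° = 474.85 N.
ΣF_y = 0: H_y = (63×9.8 + 78.5) − T sin 51.4° = 695.9 − 594.83 = 101.07 N.
|H| = √(H_x² + H_y²) = √((474.85)² + (101.07)²) = 485.48 N.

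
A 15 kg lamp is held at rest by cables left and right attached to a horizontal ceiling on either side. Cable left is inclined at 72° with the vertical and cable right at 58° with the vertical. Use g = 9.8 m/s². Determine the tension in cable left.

Angles from the horizontal: cable left is 90° − 72° = 18°, cable right is 90° − 58° = 32°.
Weight W = 15 × 9.8 = 147 N acts straight down.
Horizontal: T_left cos 18° = T_right cos 32°  →  T_right = 1.121 T_left.
Vertical: T_left sin 18° + T_right sin 32° = 147.
Substituting the horizontal relation into the vertical equation gives 0.9033 T_left = 147, so T_left = 162.7 N.

T_left ≈ 163 N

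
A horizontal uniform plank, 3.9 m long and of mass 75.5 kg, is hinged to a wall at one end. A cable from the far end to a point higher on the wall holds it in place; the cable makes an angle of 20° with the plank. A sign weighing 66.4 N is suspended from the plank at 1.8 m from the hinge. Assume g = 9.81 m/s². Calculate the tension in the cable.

Take torques about the hinge: T sin 20° · 3.9 = 75.5×9.81×1.95 + 66.4×1.8 = 1563.8 N·m.
So T = 1563.8 / (0.3420 × 3.9) = 1172.4 N.

T ≈ 1170 N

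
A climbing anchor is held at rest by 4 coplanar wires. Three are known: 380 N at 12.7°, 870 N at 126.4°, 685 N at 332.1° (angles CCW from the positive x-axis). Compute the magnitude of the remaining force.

F ≈ 653 N

Sum the known components: ΣF_x = 459.8 N, ΣF_y = 463.3 N.
For equilibrium the remaining force must supply (−ΣF_x, −ΣF_y) = (-459.8, -463.3) N.
Magnitude = √((-459.8)² + (-463.3)²) = 652.7 N; direction = atan2(-463.3, -459.8) = 225.2°.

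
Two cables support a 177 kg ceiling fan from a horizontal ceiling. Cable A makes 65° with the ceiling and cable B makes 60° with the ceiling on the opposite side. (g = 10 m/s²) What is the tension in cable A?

Weight W = 177 × 10 = 1770 N acts straight down.
Horizontal: T_A cos 65° = T_B cos 60°  →  T_B = 0.8452 T_A.
Vertical: T_A sin 65° + T_B sin 60° = 1770.
Substituting the horizontal relation into the vertical equation gives 1.638 T_A = 1770, so T_A = 1080 N.

T_A ≈ 1080 N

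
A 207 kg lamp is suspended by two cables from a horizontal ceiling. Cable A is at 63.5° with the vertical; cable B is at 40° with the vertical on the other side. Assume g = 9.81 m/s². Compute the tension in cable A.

Angles from the horizontal: cable A is 90° − 63.5° = 26.5°, cable B is 90° − 40° = 50°.
Weight W = 207 × 9.81 = 2031 N acts straight down.
Horizontal: T_A cos 26.5° = T_B cos 50°  →  T_B = 1.392 T_A.
Vertical: T_A sin 26.5° + T_B sin 50° = 2031.
Substituting the horizontal relation into the vertical equation gives 1.513 T_A = 2031, so T_A = 1342 N.

T_A ≈ 1340 N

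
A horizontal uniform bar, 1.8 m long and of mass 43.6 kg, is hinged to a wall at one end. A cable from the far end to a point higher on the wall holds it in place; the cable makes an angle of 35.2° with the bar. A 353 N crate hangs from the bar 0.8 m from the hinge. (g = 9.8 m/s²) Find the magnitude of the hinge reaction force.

Take torques about the hinge: T sin 35.2° · 1.8 = 43.6×9.8×0.9 + 353×0.8 = 666.95 N·m.
So T = 666.95 / (0.5764 × 1.8) = 642.8 N.
ΣF_x = 0: H_x = T cos 35.2° = 525.26 N.
ΣF_y = 0: H_y = (43.6×9.8 + 353) − T sin 35.2° = 780.28 − 370.53 = 409.75 N.
|H| = √(H_x² + H_y²) = √((525.26)² + (409.75)²) = 666.18 N.

|H| ≈ 666 N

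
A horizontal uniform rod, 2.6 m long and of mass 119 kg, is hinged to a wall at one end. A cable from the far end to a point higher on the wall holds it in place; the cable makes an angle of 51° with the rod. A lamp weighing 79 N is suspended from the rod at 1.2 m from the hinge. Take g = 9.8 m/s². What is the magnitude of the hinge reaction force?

|H| ≈ 802 N

Take torques about the hinge: T sin 51° · 2.6 = 119×9.8×1.3 + 79×1.2 = 1610.9 N·m.
So T = 1610.9 / (0.7771 × 2.6) = 797.23 N.
ΣF_x = 0: H_x = T cos 51° = 501.71 N.
ΣF_y = 0: H_y = (119×9.8 + 79) − T sin 51° = 1245.2 − 619.56 = 625.64 N.
|H| = √(H_x² + H_y²) = √((501.71)² + (625.64)²) = 801.96 N.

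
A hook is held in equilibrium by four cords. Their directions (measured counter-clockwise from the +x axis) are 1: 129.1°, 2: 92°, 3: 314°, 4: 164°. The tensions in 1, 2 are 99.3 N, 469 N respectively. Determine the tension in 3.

Resolve: ΣF_x = 99.3 cos 129.1° + 469 cos 92° + T_3 cos 314° + T_4 cos 164° = 0.
        ΣF_y = 99.3 sin 129.1° + 469 sin 92° + T_3 sin 314° + T_4 sin 164° = 0.
The known terms sum to (-78.99, 545.8) N, so 0.6947 T_3 − 0.9613 T_4 = 78.99 and -0.7193 T_3 + 0.2756 T_4 = -545.8.
Solving simultaneously: T_3 = 1006 N, T_4 = 644.6 N.

T_3 ≈ 1010 N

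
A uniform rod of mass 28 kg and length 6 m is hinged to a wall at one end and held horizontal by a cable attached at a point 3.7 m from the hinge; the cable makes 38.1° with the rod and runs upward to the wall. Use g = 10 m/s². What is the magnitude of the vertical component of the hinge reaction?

Take torques about the hinge: T sin 38.1° · 3.7 = 28×10×3 = 840 N·m.
So T = 840 / (0.6170 × 3.7) = 367.93 N.
ΣF_y = 0: H_y = (28×10) − T sin 38.1° = 280 − 227.03 = 52.973 N.

|H_y| ≈ 53 N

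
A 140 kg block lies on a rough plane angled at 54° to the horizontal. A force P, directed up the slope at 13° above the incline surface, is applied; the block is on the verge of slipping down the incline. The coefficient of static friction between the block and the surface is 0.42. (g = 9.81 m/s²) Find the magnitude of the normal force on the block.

N ≈ 610 N

On the verge of sliding down the incline, friction equals μN and acts up the slope.
Perpendicular: N + P sin 13° = W cos 54° = 807.3 N.
Along incline: P cos 13° + μN = W sin 54° with W sin 54° = 1111 N.
Solving the pair for P and N: P = 877.4 N, N = 609.9 N (and f = μN = 256.2 N).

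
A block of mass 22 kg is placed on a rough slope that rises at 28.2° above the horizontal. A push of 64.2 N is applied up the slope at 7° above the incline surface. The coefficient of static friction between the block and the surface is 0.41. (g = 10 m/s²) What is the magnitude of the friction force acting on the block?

f ≈ 40.2 N

Axes along / perpendicular to the incline. W sin 28.2° = 104 N down-slope; W cos 28.2° = 193.9 N into the surface.
Perpendicular: N = W cos 28.2° − P sin 7° = 193.9 − 7.824 = 186.1 N.
Along incline: P cos 7° + f = W sin 28.2° (friction acts up-slope) → f = 104 − 63.72 = 40.24 N.
|f| = 40.24 N ≤ μN = 76.29 N, so the block is indeed static.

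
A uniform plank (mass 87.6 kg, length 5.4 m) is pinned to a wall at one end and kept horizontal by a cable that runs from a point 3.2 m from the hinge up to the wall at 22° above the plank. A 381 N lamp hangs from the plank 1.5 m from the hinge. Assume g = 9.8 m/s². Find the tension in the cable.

T ≈ 2410 N

Take torques about the hinge: T sin 22° · 3.2 = 87.6×9.8×2.7 + 381×1.5 = 2889.4 N·m.
So T = 2889.4 / (0.3746 × 3.2) = 2410.4 N.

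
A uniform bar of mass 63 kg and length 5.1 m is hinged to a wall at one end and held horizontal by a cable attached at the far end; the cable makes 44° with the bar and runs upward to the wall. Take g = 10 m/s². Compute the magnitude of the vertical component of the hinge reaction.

|H_y| ≈ 315 N

Take torques about the hinge: T sin 44° · 5.1 = 63×10×2.55 = 1606.5 N·m.
So T = 1606.5 / (0.6947 × 5.1) = 453.46 N.
ΣF_y = 0: H_y = (63×10) − T sin 44° = 630 − 315 = 315 N.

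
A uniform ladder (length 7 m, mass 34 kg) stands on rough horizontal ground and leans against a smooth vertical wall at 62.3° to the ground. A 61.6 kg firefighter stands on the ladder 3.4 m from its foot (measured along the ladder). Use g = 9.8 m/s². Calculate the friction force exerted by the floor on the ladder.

Torques about the foot: N_wall · 7 sin 62.3° = 34×9.8×3.5 cos 62.3° + 61.6×9.8×3.4 cos 62.3° → N_wall = 241.41 N.
ΣF_x = 0: f_floor = N_wall = 241.41 N.

f ≈ 241 N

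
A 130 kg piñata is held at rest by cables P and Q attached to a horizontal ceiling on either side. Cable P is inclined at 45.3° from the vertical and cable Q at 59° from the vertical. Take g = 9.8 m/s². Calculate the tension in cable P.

Angles from the horizontal: cable P is 90° − 45.3° = 44.7°, cable Q is 90° − 59° = 31°.
Weight W = 130 × 9.8 = 1274 N acts straight down.
Horizontal: T_P cos 44.7° = T_Q cos 31°  →  T_Q = 0.8292 T_P.
Vertical: T_P sin 44.7° + T_Q sin 31° = 1274.
Substituting the horizontal relation into the vertical equation gives 1.13 T_P = 1274, so T_P = 1127 N.

T_P ≈ 1130 N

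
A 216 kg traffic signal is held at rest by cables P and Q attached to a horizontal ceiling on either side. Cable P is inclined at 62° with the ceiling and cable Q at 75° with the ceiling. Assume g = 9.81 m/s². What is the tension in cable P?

T_P ≈ 804 N

Weight W = 216 × 9.81 = 2119 N acts straight down.
Horizontal: T_P cos 62° = T_Q cos 75°  →  T_Q = 1.814 T_P.
Vertical: T_P sin 62° + T_Q sin 75° = 2119.
Substituting the horizontal relation into the vertical equation gives 2.635 T_P = 2119, so T_P = 804.1 N.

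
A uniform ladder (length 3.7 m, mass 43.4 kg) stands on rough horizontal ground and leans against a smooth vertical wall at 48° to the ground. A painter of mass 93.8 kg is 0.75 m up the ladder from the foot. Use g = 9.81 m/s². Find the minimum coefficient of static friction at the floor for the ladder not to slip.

ΣF_y = 0: N_floor = 43.4×9.81 + 93.8×9.81 = 1345.9 N.
Torques about the foot: N_wall · 3.7 sin 48° = 43.4×9.81×1.85 cos 48° + 93.8×9.81×0.75 cos 48° → N_wall = 359.62 N.
ΣF_x = 0: f_floor = N_wall = 359.62 N.
μ_min = f_floor / N_floor = 359.62 / 1345.9 = 0.2672.

μ_min ≈ 0.267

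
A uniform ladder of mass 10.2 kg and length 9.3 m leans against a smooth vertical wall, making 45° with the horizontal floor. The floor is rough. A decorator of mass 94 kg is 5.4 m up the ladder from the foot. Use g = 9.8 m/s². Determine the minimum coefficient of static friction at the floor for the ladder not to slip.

ΣF_y = 0: N_floor = 10.2×9.8 + 94×9.8 = 1021.2 N.
Torques about the foot: N_wall · 9.3 sin 45° = 10.2×9.8×4.65 cos 45° + 94×9.8×5.4 cos 45° → N_wall = 584.87 N.
ΣF_x = 0: f_floor = N_wall = 584.87 N.
μ_min = f_floor / N_floor = 584.87 / 1021.2 = 0.5728.

μ_min ≈ 0.573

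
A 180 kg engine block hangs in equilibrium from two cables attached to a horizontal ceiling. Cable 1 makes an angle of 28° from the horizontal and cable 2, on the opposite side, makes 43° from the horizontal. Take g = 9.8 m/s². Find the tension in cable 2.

T_2 ≈ 1650 N

Weight W = 180 × 9.8 = 1764 N acts straight down.
Horizontal: T_1 cos 28° = T_2 cos 43°  →  T_1 = 0.8283 T_2.
Vertical: T_1 sin 28° + T_2 sin 43° = 1764.
Substituting the horizontal relation into the vertical equation gives 1.071 T_2 = 1764, so T_2 = 1647 N.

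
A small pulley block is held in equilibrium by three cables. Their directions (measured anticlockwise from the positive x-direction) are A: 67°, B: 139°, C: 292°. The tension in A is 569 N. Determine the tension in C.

Resolve: ΣF_x = 569 cos 67° + T_B cos 139° + T_C cos 292° = 0.
        ΣF_y = 569 sin 67° + T_B sin 139° + T_C sin 292° = 0.
The known terms sum to (222.3, 523.8) N, so -0.7547 T_B + 0.3746 T_C = -222.3 and 0.6561 T_B − 0.9272 T_C = -523.8.
Solving simultaneously: T_B = 886.2 N, T_C = 1192 N.

T_C ≈ 1190 N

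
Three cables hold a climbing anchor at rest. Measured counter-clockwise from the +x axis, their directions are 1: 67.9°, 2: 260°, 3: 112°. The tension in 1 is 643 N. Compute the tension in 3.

Resolve: ΣF_x = 643 cos 67.9° + T_2 cos 260° + T_3 cos 112° = 0.
        ΣF_y = 643 sin 67.9° + T_2 sin 260° + T_3 sin 112° = 0.
The known terms sum to (241.9, 595.8) N, so -0.1736 T_2 − 0.3746 T_3 = -241.9 and -0.9848 T_2 + 0.9272 T_3 = -595.8.
Solving simultaneously: T_2 = 844.4 N, T_3 = 254.3 N.

T_3 ≈ 254 N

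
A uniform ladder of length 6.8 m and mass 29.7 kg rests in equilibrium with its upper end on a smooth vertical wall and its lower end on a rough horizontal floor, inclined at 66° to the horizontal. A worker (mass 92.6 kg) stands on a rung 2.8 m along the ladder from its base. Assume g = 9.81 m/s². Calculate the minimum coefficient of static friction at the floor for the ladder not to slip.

μ_min ≈ 0.193

ΣF_y = 0: N_floor = 29.7×9.81 + 92.6×9.81 = 1199.8 N.
Torques about the foot: N_wall · 6.8 sin 66° = 29.7×9.81×3.4 cos 66° + 92.6×9.81×2.8 cos 66° → N_wall = 231.4 N.
ΣF_x = 0: f_floor = N_wall = 231.4 N.
μ_min = f_floor / N_floor = 231.4 / 1199.8 = 0.1929.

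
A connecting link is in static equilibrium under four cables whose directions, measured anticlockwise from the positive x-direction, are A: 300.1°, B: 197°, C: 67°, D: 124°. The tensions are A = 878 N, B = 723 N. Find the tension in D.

T_D ≈ 177 N

Resolve: ΣF_x = 878 cos 300.1° + 723 cos 197° + T_C cos 67° + T_D cos 124° = 0.
        ΣF_y = 878 sin 300.1° + 723 sin 197° + T_C sin 67° + T_D sin 124° = 0.
The known terms sum to (-251.1, -971) N, so 0.3907 T_C − 0.5592 T_D = 251.1 and 0.9205 T_C + 0.8290 T_D = 971.
Solving simultaneously: T_C = 895.6 N, T_D = 176.8 N.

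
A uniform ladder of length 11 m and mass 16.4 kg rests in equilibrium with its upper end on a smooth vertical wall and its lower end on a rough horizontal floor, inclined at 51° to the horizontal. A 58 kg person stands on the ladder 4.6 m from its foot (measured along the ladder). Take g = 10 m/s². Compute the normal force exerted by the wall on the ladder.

N_wall ≈ 263 N

Torques about the foot: N_wall · 11 sin 51° = 16.4×10×5.5 cos 51° + 58×10×4.6 cos 51° → N_wall = 262.81 N.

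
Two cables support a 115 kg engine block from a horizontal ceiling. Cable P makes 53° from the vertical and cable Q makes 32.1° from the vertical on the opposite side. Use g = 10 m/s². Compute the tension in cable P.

T_P ≈ 613 N

Angles from the horizontal: cable P is 90° − 53° = 37°, cable Q is 90° − 32.1° = 57.9°.
Weight W = 115 × 10 = 1150 N acts straight down.
Horizontal: T_P cos 37° = T_Q cos 57.9°  →  T_Q = 1.503 T_P.
Vertical: T_P sin 37° + T_Q sin 57.9° = 1150.
Substituting the horizontal relation into the vertical equation gives 1.875 T_P = 1150, so T_P = 613.3 N.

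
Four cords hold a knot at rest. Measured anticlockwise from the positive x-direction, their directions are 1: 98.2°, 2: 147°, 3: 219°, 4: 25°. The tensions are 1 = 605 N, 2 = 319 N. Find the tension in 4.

Resolve: ΣF_x = 605 cos 98.2° + 319 cos 147° + T_3 cos 219° + T_4 cos 25° = 0.
        ΣF_y = 605 sin 98.2° + 319 sin 147° + T_3 sin 219° + T_4 sin 25° = 0.
The known terms sum to (-353.8, 772.6) N, so -0.7771 T_3 + 0.9063 T_4 = 353.8 and -0.6293 T_3 + 0.4226 T_4 = -772.6.
Solving simultaneously: T_3 = 3512 N, T_4 = 3402 N.

T_4 ≈ 3400 N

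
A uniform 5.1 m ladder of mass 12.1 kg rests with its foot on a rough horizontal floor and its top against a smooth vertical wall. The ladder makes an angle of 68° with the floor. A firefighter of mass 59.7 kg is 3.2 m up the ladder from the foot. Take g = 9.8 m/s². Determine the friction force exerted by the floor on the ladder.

Torques about the foot: N_wall · 5.1 sin 68° = 12.1×9.8×2.55 cos 68° + 59.7×9.8×3.2 cos 68° → N_wall = 172.27 N.
ΣF_x = 0: f_floor = N_wall = 172.27 N.

f ≈ 172 N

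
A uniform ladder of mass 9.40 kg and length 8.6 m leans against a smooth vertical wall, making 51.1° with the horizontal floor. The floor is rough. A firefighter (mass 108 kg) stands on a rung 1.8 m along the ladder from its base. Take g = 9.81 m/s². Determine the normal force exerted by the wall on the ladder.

Torques about the foot: N_wall · 8.6 sin 51.1° = 9.40×9.81×4.3 cos 51.1° + 108×9.81×1.8 cos 51.1° → N_wall = 216.13 N.

N_wall ≈ 216 N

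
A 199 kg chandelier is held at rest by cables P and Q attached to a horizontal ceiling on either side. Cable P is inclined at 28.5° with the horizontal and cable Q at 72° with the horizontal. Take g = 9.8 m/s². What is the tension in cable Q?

T_Q ≈ 1740 N

Weight W = 199 × 9.8 = 1950 N acts straight down.
Horizontal: T_P cos 28.5° = T_Q cos 72°  →  T_P = 0.3516 T_Q.
Vertical: T_P sin 28.5° + T_Q sin 72° = 1950.
Substituting the horizontal relation into the vertical equation gives 1.119 T_Q = 1950, so T_Q = 1743 N.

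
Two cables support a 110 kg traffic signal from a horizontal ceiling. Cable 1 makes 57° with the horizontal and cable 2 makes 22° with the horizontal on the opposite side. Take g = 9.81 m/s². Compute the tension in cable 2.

Weight W = 110 × 9.81 = 1079 N acts straight down.
Horizontal: T_1 cos 57° = T_2 cos 22°  →  T_1 = 1.702 T_2.
Vertical: T_1 sin 57° + T_2 sin 22° = 1079.
Substituting the horizontal relation into the vertical equation gives 1.802 T_2 = 1079, so T_2 = 598.7 N.

T_2 ≈ 599 N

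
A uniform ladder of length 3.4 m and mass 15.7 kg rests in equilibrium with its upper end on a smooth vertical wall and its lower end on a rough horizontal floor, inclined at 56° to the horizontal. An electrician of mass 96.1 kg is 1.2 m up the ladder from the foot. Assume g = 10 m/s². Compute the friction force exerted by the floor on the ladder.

f ≈ 282 N

Torques about the foot: N_wall · 3.4 sin 56° = 15.7×10×1.7 cos 56° + 96.1×10×1.2 cos 56° → N_wall = 281.73 N.
ΣF_x = 0: f_floor = N_wall = 281.73 N.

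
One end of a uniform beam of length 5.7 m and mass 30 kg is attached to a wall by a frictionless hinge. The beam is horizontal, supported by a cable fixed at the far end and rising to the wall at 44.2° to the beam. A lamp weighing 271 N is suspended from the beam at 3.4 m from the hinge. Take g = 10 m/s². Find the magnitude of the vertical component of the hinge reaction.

Take torques about the hinge: T sin 44.2° · 5.7 = 30×10×2.85 + 271×3.4 = 1776.4 N·m.
So T = 1776.4 / (0.6972 × 5.7) = 447.02 N.
ΣF_y = 0: H_y = (30×10 + 271) − T sin 44.2° = 571 − 311.65 = 259.35 N.

|H_y| ≈ 259 N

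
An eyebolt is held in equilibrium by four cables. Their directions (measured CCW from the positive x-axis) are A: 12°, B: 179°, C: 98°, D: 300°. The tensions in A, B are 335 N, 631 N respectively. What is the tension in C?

Resolve: ΣF_x = 335 cos 12° + 631 cos 179° + T_C cos 98° + T_D cos 300° = 0.
        ΣF_y = 335 sin 12° + 631 sin 179° + T_C sin 98° + T_D sin 300° = 0.
The known terms sum to (-303.2, 80.66) N, so -0.1392 T_C + 0.5000 T_D = 303.2 and 0.9903 T_C − 0.8660 T_D = -80.66.
Solving simultaneously: T_C = 593.3 N, T_D = 771.6 N.

T_C ≈ 593 N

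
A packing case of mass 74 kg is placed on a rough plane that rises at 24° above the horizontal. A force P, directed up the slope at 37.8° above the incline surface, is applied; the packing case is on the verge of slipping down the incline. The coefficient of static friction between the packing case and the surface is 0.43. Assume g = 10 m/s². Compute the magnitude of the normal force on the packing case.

On the verge of sliding down the incline, friction equals μN and acts up the slope.
Perpendicular: N + P sin 37.8° = W cos 24° = 676 N.
Along incline: P cos 37.8° + μN = W sin 24° with W sin 24° = 301 N.
Solving the pair for P and N: P = 19.55 N, N = 664 N (and f = μN = 285.5 N).

N ≈ 664 N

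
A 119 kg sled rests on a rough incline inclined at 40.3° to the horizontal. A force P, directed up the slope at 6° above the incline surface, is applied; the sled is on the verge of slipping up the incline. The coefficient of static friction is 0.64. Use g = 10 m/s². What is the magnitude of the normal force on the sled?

N ≈ 775 N

On the verge of sliding up the incline, friction equals μN and acts down the slope.
Perpendicular: N + P sin 6° = W cos 40.3° = 907.6 N.
Along incline: P cos 6° = W sin 40.3° + μN  with W sin 40.3° = 769.7 N.
Solving the pair for P and N: P = 1272 N, N = 774.6 N (and f = μN = 495.7 N).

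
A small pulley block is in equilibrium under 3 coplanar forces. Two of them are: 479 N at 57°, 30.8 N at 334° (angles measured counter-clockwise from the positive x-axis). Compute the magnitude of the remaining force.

F ≈ 484 N

Sum the known components: ΣF_x = 288.6 N, ΣF_y = 388.2 N.
For equilibrium the remaining force must supply (−ΣF_x, −ΣF_y) = (-288.6, -388.2) N.
Magnitude = √((-288.6)² + (-388.2)²) = 483.7 N; direction = atan2(-388.2, -288.6) = 233.4°.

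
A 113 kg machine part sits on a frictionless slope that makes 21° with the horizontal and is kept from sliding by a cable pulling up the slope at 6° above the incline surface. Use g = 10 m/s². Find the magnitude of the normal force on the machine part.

Take axes along and perpendicular to the incline. Weight components: W sin 21° = 405 N down-slope, W cos 21° = 1055 N into the surface.
Along incline: T cos 6° = W sin 21° → T = 407.2 N.
Perpendicular: N = W cos 21° − T sin 6° = 1012 N.

N ≈ 1010 N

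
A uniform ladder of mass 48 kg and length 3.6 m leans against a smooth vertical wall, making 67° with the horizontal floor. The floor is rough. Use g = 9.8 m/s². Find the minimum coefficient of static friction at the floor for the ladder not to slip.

μ_min ≈ 0.212

ΣF_y = 0: N_floor = 48×9.8 = 470.4 N.
Torques about the foot: N_wall · 3.6 sin 67° = 48×9.8×1.8 cos 67° → N_wall = 99.836 N.
ΣF_x = 0: f_floor = N_wall = 99.836 N.
μ_min = f_floor / N_floor = 99.836 / 470.4 = 0.2122.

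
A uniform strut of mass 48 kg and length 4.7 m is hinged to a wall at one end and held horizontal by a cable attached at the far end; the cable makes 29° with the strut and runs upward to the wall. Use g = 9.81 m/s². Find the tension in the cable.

Take torques about the hinge: T sin 29° · 4.7 = 48×9.81×2.35 = 1106.6 N·m.
So T = 1106.6 / (0.4848 × 4.7) = 485.63 N.

T ≈ 486 N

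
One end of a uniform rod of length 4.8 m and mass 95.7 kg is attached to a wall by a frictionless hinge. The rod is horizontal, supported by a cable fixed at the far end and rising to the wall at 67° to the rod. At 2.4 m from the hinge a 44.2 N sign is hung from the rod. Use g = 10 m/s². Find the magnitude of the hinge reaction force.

Take torques about the hinge: T sin 67° · 4.8 = 95.7×10×2.4 + 44.2×2.4 = 2402.9 N·m.
So T = 2402.9 / (0.9205 × 4.8) = 543.83 N.
ΣF_x = 0: H_x = T cos 67° = 212.49 N.
ΣF_y = 0: H_y = (95.7×10 + 44.2) − T sin 67° = 1001.2 − 500.6 = 500.6 N.
|H| = √(H_x² + H_y²) = √((212.49)² + (500.6)²) = 543.83 N.

|H| ≈ 544 N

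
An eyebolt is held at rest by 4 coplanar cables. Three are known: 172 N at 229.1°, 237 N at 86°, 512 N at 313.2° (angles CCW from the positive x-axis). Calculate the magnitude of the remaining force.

Sum the known components: ΣF_x = 254.4 N, ΣF_y = -266.8 N.
For equilibrium the remaining force must supply (−ΣF_x, −ΣF_y) = (-254.4, 266.8) N.
Magnitude = √((-254.4)² + (266.8)²) = 368.7 N; direction = atan2(266.8, -254.4) = 133.6°.

F ≈ 369 N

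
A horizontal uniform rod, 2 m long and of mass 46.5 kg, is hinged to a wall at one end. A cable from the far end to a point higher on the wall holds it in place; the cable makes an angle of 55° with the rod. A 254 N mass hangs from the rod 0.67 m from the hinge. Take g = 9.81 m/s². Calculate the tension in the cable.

T ≈ 382 N

Take torques about the hinge: T sin 55° · 2 = 46.5×9.81×1 + 254×0.67 = 626.35 N·m.
So T = 626.35 / (0.8192 × 2) = 382.31 N.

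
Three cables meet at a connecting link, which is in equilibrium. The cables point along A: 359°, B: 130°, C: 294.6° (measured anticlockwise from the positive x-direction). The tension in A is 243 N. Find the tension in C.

Resolve: ΣF_x = 243 cos 359° + T_B cos 130° + T_C cos 294.6° = 0.
        ΣF_y = 243 sin 359° + T_B sin 130° + T_C sin 294.6° = 0.
The known terms sum to (243, -4.241) N, so -0.6428 T_B + 0.4163 T_C = -243 and 0.7660 T_B − 0.9092 T_C = 4.241.
Solving simultaneously: T_B = 825.2 N, T_C = 690.6 N.

T_C ≈ 691 N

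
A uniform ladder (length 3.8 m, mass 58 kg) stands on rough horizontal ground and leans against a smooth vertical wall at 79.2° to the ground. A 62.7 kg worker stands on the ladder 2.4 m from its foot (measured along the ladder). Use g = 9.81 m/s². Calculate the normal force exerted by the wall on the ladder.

N_wall ≈ 128 N

Torques about the foot: N_wall · 3.8 sin 79.2° = 58×9.81×1.9 cos 79.2° + 62.7×9.81×2.4 cos 79.2° → N_wall = 128.38 N.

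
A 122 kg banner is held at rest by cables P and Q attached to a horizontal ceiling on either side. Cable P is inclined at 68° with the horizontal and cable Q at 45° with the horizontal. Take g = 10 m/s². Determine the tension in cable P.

T_P ≈ 937 N

Weight W = 122 × 10 = 1220 N acts straight down.
Horizontal: T_P cos 68° = T_Q cos 45°  →  T_Q = 0.5298 T_P.
Vertical: T_P sin 68° + T_Q sin 45° = 1220.
Substituting the horizontal relation into the vertical equation gives 1.302 T_P = 1220, so T_P = 937.2 N.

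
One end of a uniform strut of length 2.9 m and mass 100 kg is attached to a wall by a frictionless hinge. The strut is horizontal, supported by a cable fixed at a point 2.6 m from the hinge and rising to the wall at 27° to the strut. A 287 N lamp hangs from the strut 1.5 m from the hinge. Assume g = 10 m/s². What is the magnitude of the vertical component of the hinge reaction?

|H_y| ≈ 564 N

Take torques about the hinge: T sin 27° · 2.6 = 100×10×1.45 + 287×1.5 = 1880.5 N·m.
So T = 1880.5 / (0.4540 × 2.6) = 1593.1 N.
ΣF_y = 0: H_y = (100×10 + 287) − T sin 27° = 1287 − 723.27 = 563.73 N.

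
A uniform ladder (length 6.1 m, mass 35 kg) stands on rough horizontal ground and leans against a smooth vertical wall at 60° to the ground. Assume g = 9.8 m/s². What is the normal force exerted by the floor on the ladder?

ΣF_y = 0: N_floor = 35×9.8 = 343 N.

N_floor ≈ 343 N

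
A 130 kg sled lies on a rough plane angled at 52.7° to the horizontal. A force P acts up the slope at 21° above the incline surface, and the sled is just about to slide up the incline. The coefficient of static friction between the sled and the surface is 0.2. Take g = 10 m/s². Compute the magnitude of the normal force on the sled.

N ≈ 363 N

On the verge of sliding up the incline, friction equals μN and acts down the slope.
Perpendicular: N + P sin 21° = W cos 52.7° = 787.8 N.
Along incline: P cos 21° = W sin 52.7° + μN  with W sin 52.7° = 1034 N.
Solving the pair for P and N: P = 1185 N, N = 363 N (and f = μN = 72.59 N).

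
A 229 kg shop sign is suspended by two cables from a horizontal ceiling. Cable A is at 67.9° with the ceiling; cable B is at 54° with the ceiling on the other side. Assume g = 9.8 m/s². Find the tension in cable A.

T_A ≈ 1550 N

Weight W = 229 × 9.8 = 2244 N acts straight down.
Horizontal: T_A cos 67.9° = T_B cos 54°  →  T_B = 0.6401 T_A.
Vertical: T_A sin 67.9° + T_B sin 54° = 2244.
Substituting the horizontal relation into the vertical equation gives 1.444 T_A = 2244, so T_A = 1554 N.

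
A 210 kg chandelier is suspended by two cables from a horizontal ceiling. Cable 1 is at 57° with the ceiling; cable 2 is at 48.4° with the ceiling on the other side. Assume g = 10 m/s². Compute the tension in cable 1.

Weight W = 210 × 10 = 2100 N acts straight down.
Horizontal: T_1 cos 57° = T_2 cos 48.4°  →  T_2 = 0.8203 T_1.
Vertical: T_1 sin 57° + T_2 sin 48.4° = 2100.
Substituting the horizontal relation into the vertical equation gives 1.452 T_1 = 2100, so T_1 = 1446 N.

T_1 ≈ 1450 N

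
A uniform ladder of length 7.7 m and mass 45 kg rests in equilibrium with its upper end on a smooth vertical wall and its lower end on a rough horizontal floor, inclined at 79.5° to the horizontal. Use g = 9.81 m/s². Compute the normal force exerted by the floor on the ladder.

ΣF_y = 0: N_floor = 45×9.81 = 441.45 N.

N_floor ≈ 441 N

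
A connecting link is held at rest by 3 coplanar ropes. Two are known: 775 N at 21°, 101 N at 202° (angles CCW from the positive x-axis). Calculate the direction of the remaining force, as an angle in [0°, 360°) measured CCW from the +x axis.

θ ≈ 201°

Sum the known components: ΣF_x = 629.9 N, ΣF_y = 239.9 N.
For equilibrium the remaining force must supply (−ΣF_x, −ΣF_y) = (-629.9, -239.9) N.
Magnitude = √((-629.9)² + (-239.9)²) = 674 N; direction = atan2(-239.9, -629.9) = 200.9°.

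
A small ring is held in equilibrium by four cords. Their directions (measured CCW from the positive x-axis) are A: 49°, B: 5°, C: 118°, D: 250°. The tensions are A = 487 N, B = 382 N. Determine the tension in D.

T_D ≈ 1080 N

Resolve: ΣF_x = 487 cos 49° + 382 cos 5° + T_C cos 118° + T_D cos 250° = 0.
        ΣF_y = 487 sin 49° + 382 sin 5° + T_C sin 118° + T_D sin 250° = 0.
The known terms sum to (700, 400.8) N, so -0.4695 T_C − 0.3420 T_D = -700 and 0.8829 T_C − 0.9397 T_D = -400.8.
Solving simultaneously: T_C = 700.7 N, T_D = 1085 N.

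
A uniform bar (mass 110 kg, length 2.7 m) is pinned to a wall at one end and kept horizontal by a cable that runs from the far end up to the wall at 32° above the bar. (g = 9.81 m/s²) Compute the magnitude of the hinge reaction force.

|H| ≈ 1020 N

Take torques about the hinge: T sin 32° · 2.7 = 110×9.81×1.35 = 1456.8 N·m.
So T = 1456.8 / (0.5299 × 2.7) = 1018.2 N.
ΣF_x = 0: H_x = T cos 32° = 863.46 N.
ΣF_y = 0: H_y = (110×9.81) − T sin 32° = 1079.1 − 539.55 = 539.55 N.
|H| = √(H_x² + H_y²) = √((863.46)² + (539.55)²) = 1018.2 N.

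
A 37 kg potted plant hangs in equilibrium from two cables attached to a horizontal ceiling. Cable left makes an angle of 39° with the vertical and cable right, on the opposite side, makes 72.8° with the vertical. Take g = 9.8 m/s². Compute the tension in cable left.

T_left ≈ 373 N

Angles from the horizontal: cable left is 90° − 39° = 51°, cable right is 90° − 72.8° = 17.2°.
Weight W = 37 × 9.8 = 362.6 N acts straight down.
Horizontal: T_left cos 51° = T_right cos 17.2°  →  T_right = 0.6588 T_left.
Vertical: T_left sin 51° + T_right sin 17.2° = 362.6.
Substituting the horizontal relation into the vertical equation gives 0.972 T_left = 362.6, so T_left = 373.1 N.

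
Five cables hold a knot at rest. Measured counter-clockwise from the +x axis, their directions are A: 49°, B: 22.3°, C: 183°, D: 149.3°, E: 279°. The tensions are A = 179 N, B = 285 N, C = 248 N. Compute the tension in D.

T_D ≈ 218 N

Resolve: ΣF_x = 179 cos 49° + 285 cos 22.3° + 248 cos 183° + T_D cos 149.3° + T_E cos 279° = 0.
        ΣF_y = 179 sin 49° + 285 sin 22.3° + 248 sin 183° + T_D sin 149.3° + T_E sin 279° = 0.
The known terms sum to (133.5, 230.3) N, so -0.8599 T_D + 0.1564 T_E = -133.5 and 0.5105 T_D − 0.9877 T_E = -230.3.
Solving simultaneously: T_D = 218.1 N, T_E = 345.9 N.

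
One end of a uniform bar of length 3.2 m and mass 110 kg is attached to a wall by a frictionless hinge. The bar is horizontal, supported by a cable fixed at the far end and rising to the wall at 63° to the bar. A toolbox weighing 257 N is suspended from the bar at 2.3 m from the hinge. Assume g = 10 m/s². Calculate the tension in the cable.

T ≈ 825 N

Take torques about the hinge: T sin 63° · 3.2 = 110×10×1.6 + 257×2.3 = 2351.1 N·m.
So T = 2351.1 / (0.8910 × 3.2) = 824.59 N.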